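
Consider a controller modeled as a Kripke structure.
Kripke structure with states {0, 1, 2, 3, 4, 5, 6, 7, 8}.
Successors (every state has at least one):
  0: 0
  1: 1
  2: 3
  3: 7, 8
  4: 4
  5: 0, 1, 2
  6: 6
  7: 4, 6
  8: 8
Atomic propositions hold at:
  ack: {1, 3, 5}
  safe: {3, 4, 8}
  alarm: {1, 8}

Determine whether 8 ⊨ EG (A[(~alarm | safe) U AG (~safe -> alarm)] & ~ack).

Yes

Sat(~alarm) = {0, 2, 3, 4, 5, 6, 7}
Sat(~alarm | safe) = {0, 2, 3, 4, 5, 6, 7, 8}
Sat(~safe) = {0, 1, 2, 5, 6, 7}
Sat(~safe -> alarm) = {1, 3, 4, 8}
AG (~safe -> alarm): greatest fixpoint, start Z0 = {1, 3, 4, 8}, keep only states in Sat with every successor in Z. Z1 = {1, 4, 8}; fixed.
Sat(AG (~safe -> alarm)) = {1, 4, 8}
A[(~alarm | safe) U AG (~safe -> alarm)]: least fixpoint, start Z0 = Sat(AG (~safe -> alarm)) = {1, 4, 8}, add states in Sat(~alarm | safe) with every successor in Z. Already a fixed point.
Sat(A[(~alarm | safe) U AG (~safe -> alarm)]) = {1, 4, 8}
Sat(~ack) = {0, 2, 4, 6, 7, 8}
Sat(A[(~alarm | safe) U AG (~safe -> alarm)] & ~ack) = {4, 8}
EG (A[(~alarm | safe) U AG (~safe -> alarm)] & ~ack): greatest fixpoint, start Z0 = {4, 8}, keep only states in Sat with some successor in Z. Already a fixed point.
Sat(EG (A[(~alarm | safe) U AG (~safe -> alarm)] & ~ack)) = {4, 8}
8 ∈ Sat(EG (A[(~alarm | safe) U AG (~safe -> alarm)] & ~ack)) = {4, 8}, so the formula holds at 8.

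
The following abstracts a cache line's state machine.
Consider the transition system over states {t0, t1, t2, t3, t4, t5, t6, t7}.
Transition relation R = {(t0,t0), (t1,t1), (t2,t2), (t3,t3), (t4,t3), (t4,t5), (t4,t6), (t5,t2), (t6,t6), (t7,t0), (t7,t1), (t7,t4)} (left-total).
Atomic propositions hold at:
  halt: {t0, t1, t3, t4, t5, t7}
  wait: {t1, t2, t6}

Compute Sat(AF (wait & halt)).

{t1}

Sat(wait & halt) = {t1}
AF (wait & halt): least fixpoint, start Z0 = {t1}, add states with every successor in Z. Already a fixed point.
Sat(AF (wait & halt)) = {t1}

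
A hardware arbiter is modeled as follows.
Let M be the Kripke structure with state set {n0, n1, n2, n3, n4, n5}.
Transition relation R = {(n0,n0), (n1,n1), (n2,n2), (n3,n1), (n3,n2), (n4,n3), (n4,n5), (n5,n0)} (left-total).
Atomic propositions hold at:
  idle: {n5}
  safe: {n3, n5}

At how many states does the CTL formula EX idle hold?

Sat(EX idle) = {s : some successor in {n5}} = {n4}
|Sat(EX idle)| = |{n4}| = 1.

1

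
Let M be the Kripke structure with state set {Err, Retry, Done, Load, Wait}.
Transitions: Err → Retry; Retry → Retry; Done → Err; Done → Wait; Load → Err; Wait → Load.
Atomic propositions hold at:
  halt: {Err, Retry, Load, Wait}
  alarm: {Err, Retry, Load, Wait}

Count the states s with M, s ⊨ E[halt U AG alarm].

4

AG alarm: greatest fixpoint, start Z0 = {Err, Retry, Load, Wait}, keep only states in Sat with every successor in Z. Already a fixed point.
Sat(AG alarm) = {Err, Retry, Load, Wait}
E[halt U AG alarm]: least fixpoint, start Z0 = Sat(AG alarm) = {Err, Retry, Load, Wait}, add states in Sat(halt) with some successor in Z. Already a fixed point.
Sat(E[halt U AG alarm]) = {Err, Retry, Load, Wait}
|Sat(E[halt U AG alarm])| = |{Err, Retry, Load, Wait}| = 4.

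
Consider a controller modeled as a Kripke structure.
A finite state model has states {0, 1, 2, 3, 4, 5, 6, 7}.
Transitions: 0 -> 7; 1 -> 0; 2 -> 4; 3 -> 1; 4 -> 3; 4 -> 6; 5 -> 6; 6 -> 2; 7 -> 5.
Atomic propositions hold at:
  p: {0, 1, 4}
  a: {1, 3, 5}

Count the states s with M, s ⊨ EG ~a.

3

Sat(~a) = {0, 2, 4, 6, 7}
EG ~a: greatest fixpoint, start Z0 = {0, 2, 4, 6, 7}, keep only states in Sat with some successor in Z. Z1 = {0, 2, 4, 6}; Z2 = {2, 4, 6}; fixed.
Sat(EG ~a) = {2, 4, 6}
|Sat(EG ~a)| = |{2, 4, 6}| = 3.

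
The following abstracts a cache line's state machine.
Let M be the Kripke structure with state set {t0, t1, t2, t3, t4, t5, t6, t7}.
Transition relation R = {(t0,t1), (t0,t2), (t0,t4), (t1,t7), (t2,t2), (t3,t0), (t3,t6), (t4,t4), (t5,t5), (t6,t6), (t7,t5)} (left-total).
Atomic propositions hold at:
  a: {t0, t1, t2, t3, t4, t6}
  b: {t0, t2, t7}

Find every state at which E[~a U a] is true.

{t0, t1, t2, t3, t4, t6}

Sat(~a) = {t5, t7}
E[~a U a]: least fixpoint, start Z0 = Sat(a) = {t0, t1, t2, t3, t4, t6}, add states in Sat(~a) with some successor in Z. Already a fixed point.
Sat(E[~a U a]) = {t0, t1, t2, t3, t4, t6}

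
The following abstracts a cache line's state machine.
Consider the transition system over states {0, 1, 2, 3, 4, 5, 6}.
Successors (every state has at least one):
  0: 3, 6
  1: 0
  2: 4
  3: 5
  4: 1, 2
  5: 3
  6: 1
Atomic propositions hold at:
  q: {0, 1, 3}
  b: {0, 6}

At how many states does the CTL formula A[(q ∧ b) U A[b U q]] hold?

Sat(q ∧ b) = {0}
A[b U q]: least fixpoint, start Z0 = Sat(q) = {0, 1, 3}, add states in Sat(b) with every successor in Z. Z1 = {0, 1, 3, 6}; fixed.
Sat(A[b U q]) = {0, 1, 3, 6}
A[(q ∧ b) U A[b U q]]: least fixpoint, start Z0 = Sat(A[b U q]) = {0, 1, 3, 6}, add states in Sat(q ∧ b) with every successor in Z. Already a fixed point.
Sat(A[(q ∧ b) U A[b U q]]) = {0, 1, 3, 6}
|Sat(A[(q ∧ b) U A[b U q]])| = |{0, 1, 3, 6}| = 4.

4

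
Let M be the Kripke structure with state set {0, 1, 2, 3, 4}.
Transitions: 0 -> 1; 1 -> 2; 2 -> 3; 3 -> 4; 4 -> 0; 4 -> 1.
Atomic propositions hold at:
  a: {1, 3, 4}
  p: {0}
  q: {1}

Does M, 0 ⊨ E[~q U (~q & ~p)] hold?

Sat(~q) = {0, 2, 3, 4}
Sat(~p) = {1, 2, 3, 4}
Sat(~q & ~p) = {2, 3, 4}
E[~q U (~q & ~p)]: least fixpoint, start Z0 = Sat((~q & ~p)) = {2, 3, 4}, add states in Sat(~q) with some successor in Z. Already a fixed point.
Sat(E[~q U (~q & ~p)]) = {2, 3, 4}
0 ∉ Sat(E[~q U (~q & ~p)]) = {2, 3, 4}, so the formula does not hold at 0.

No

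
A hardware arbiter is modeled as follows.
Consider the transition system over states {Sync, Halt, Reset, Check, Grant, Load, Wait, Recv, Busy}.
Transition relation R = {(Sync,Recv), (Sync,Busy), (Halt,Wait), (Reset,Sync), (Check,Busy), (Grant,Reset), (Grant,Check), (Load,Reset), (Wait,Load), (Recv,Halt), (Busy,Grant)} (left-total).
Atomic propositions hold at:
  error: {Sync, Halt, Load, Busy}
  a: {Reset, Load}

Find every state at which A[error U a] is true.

{Reset, Load}

A[error U a]: least fixpoint, start Z0 = Sat(a) = {Reset, Load}, add states in Sat(error) with every successor in Z. Already a fixed point.
Sat(A[error U a]) = {Reset, Load}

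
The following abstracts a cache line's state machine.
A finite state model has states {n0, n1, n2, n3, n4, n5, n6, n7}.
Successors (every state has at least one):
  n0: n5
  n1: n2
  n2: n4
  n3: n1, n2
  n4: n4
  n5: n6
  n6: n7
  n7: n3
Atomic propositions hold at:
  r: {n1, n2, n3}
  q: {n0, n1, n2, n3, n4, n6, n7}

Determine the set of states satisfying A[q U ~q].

{n0, n5}

Sat(~q) = {n5}
A[q U ~q]: least fixpoint, start Z0 = Sat(~q) = {n5}, add states in Sat(q) with every successor in Z. Z1 = {n0, n5}; fixed.
Sat(A[q U ~q]) = {n0, n5}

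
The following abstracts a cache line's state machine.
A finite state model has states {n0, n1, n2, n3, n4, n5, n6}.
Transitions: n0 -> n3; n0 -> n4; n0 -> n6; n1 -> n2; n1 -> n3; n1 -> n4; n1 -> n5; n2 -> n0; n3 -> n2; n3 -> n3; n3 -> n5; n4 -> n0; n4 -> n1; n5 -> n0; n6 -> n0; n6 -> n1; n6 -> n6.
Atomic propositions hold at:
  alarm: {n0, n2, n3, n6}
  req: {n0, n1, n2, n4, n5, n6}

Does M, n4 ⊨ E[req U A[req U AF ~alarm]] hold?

Sat(~alarm) = {n1, n4, n5}
AF ~alarm: least fixpoint, start Z0 = {n1, n4, n5}, add states with every successor in Z. Already a fixed point.
Sat(AF ~alarm) = {n1, n4, n5}
A[req U AF ~alarm]: least fixpoint, start Z0 = Sat(AF ~alarm) = {n1, n4, n5}, add states in Sat(req) with every successor in Z. Already a fixed point.
Sat(A[req U AF ~alarm]) = {n1, n4, n5}
E[req U A[req U AF ~alarm]]: least fixpoint, start Z0 = Sat(A[req U AF ~alarm]) = {n1, n4, n5}, add states in Sat(req) with some successor in Z. Z1 = {n0, n1, n4, n5, n6}; Z2 = {n0, n1, n2, n4, n5, n6}; fixed.
Sat(E[req U A[req U AF ~alarm]]) = {n0, n1, n2, n4, n5, n6}
n4 ∈ Sat(E[req U A[req U AF ~alarm]]) = {n0, n1, n2, n4, n5, n6}, so the formula holds at n4.

Yes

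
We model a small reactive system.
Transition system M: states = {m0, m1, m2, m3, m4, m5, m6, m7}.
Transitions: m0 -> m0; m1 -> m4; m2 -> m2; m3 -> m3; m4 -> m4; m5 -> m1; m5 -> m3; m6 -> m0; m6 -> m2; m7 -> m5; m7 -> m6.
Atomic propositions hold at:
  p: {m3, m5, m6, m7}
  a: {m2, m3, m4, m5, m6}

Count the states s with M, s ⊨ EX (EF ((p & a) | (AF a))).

Sat(p & a) = {m3, m5, m6}
AF a: least fixpoint, start Z0 = {m2, m3, m4, m5, m6}, add states with every successor in Z. Z1 = {m1, m2, m3, m4, m5, m6, m7}; fixed.
Sat(AF a) = {m1, m2, m3, m4, m5, m6, m7}
Sat((p & a) | (AF a)) = {m1, m2, m3, m4, m5, m6, m7}
EF ((p & a) | (AF a)): least fixpoint, start Z0 = {m1, m2, m3, m4, m5, m6, m7}, add states with some successor in Z. Already a fixed point.
Sat(EF ((p & a) | (AF a))) = {m1, m2, m3, m4, m5, m6, m7}
Sat(EX (EF ((p & a) | (AF a)))) = {s : some successor in {m1, m2, m3, m4, m5, m6, m7}} = {m1, m2, m3, m4, m5, m6, m7}
|Sat(EX (EF ((p & a) | (AF a))))| = |{m1, m2, m3, m4, m5, m6, m7}| = 7.

7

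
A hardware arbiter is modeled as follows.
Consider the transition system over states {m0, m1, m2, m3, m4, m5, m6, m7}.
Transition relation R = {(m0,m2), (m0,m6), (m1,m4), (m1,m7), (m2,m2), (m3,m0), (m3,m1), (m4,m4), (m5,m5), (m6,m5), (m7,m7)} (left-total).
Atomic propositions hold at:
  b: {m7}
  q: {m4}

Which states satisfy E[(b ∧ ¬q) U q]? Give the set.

Sat(¬q) = {m0, m1, m2, m3, m5, m6, m7}
Sat(b ∧ ¬q) = {m7}
E[(b ∧ ¬q) U q]: least fixpoint, start Z0 = Sat(q) = {m4}, add states in Sat(b ∧ ¬q) with some successor in Z. Already a fixed point.
Sat(E[(b ∧ ¬q) U q]) = {m4}

{m4}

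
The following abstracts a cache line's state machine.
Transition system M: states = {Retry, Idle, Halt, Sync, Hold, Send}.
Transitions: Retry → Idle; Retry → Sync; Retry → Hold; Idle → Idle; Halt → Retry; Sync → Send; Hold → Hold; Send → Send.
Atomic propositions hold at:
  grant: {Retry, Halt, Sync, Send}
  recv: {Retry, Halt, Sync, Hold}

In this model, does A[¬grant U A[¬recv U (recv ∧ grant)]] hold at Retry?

Sat(¬grant) = {Idle, Hold}
Sat(¬recv) = {Idle, Send}
Sat(recv ∧ grant) = {Retry, Halt, Sync}
A[¬recv U (recv ∧ grant)]: least fixpoint, start Z0 = Sat((recv ∧ grant)) = {Retry, Halt, Sync}, add states in Sat(¬recv) with every successor in Z. Already a fixed point.
Sat(A[¬recv U (recv ∧ grant)]) = {Retry, Halt, Sync}
A[¬grant U A[¬recv U (recv ∧ grant)]]: least fixpoint, start Z0 = Sat(A[¬recv U (recv ∧ grant)]) = {Retry, Halt, Sync}, add states in Sat(¬grant) with every successor in Z. Already a fixed point.
Sat(A[¬grant U A[¬recv U (recv ∧ grant)]]) = {Retry, Halt, Sync}
Retry ∈ Sat(A[¬grant U A[¬recv U (recv ∧ grant)]]) = {Retry, Halt, Sync}, so the formula holds at Retry.

Yes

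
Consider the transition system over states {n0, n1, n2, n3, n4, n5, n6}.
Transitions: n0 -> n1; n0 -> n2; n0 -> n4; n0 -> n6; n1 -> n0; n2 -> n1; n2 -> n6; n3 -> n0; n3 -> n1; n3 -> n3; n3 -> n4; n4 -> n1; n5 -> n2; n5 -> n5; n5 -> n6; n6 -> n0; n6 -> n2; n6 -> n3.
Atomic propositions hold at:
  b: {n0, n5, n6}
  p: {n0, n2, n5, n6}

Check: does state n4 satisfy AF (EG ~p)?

No

Sat(~p) = {n1, n3, n4}
EG ~p: greatest fixpoint, start Z0 = {n1, n3, n4}, keep only states in Sat with some successor in Z. Z1 = {n3, n4}; Z2 = {n3}; fixed.
Sat(EG ~p) = {n3}
AF (EG ~p): least fixpoint, start Z0 = {n3}, add states with every successor in Z. Already a fixed point.
Sat(AF (EG ~p)) = {n3}
n4 ∉ Sat(AF (EG ~p)) = {n3}, so the formula does not hold at n4.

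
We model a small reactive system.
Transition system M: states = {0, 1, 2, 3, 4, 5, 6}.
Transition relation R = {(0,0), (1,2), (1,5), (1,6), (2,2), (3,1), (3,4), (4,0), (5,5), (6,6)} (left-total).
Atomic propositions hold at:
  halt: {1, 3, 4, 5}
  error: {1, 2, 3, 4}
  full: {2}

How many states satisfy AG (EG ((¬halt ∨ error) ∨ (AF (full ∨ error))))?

Sat(¬halt) = {0, 2, 6}
Sat(¬halt ∨ error) = {0, 1, 2, 3, 4, 6}
Sat(full ∨ error) = {1, 2, 3, 4}
AF (full ∨ error): least fixpoint, start Z0 = {1, 2, 3, 4}, add states with every successor in Z. Already a fixed point.
Sat(AF (full ∨ error)) = {1, 2, 3, 4}
Sat((¬halt ∨ error) ∨ (AF (full ∨ error))) = {0, 1, 2, 3, 4, 6}
EG ((¬halt ∨ error) ∨ (AF (full ∨ error))): greatest fixpoint, start Z0 = {0, 1, 2, 3, 4, 6}, keep only states in Sat with some successor in Z. Already a fixed point.
Sat(EG ((¬halt ∨ error) ∨ (AF (full ∨ error)))) = {0, 1, 2, 3, 4, 6}
AG (EG ((¬halt ∨ error) ∨ (AF (full ∨ error)))): greatest fixpoint, start Z0 = {0, 1, 2, 3, 4, 6}, keep only states in Sat with every successor in Z. Z1 = {0, 2, 3, 4, 6}; Z2 = {0, 2, 4, 6}; fixed.
Sat(AG (EG ((¬halt ∨ error) ∨ (AF (full ∨ error))))) = {0, 2, 4, 6}
|Sat(AG (EG ((¬halt ∨ error) ∨ (AF (full ∨ error)))))| = |{0, 2, 4, 6}| = 4.

4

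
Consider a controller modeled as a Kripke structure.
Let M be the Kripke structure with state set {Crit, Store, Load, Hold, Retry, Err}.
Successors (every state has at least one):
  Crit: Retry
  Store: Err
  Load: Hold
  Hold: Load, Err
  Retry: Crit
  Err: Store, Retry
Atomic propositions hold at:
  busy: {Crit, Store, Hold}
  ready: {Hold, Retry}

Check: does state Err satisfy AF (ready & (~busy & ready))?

Sat(~busy) = {Load, Retry, Err}
Sat(~busy & ready) = {Retry}
Sat(ready & (~busy & ready)) = {Retry}
AF (ready & (~busy & ready)): least fixpoint, start Z0 = {Retry}, add states with every successor in Z. Z1 = {Crit, Retry}; fixed.
Sat(AF (ready & (~busy & ready))) = {Crit, Retry}
Err ∉ Sat(AF (ready & (~busy & ready))) = {Crit, Retry}, so the formula does not hold at Err.

No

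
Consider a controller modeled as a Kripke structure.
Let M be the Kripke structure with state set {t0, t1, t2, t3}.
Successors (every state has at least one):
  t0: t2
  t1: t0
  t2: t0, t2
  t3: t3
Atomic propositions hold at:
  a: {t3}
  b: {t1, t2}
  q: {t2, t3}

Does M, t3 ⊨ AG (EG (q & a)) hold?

Yes

Sat(q & a) = {t3}
EG (q & a): greatest fixpoint, start Z0 = {t3}, keep only states in Sat with some successor in Z. Already a fixed point.
Sat(EG (q & a)) = {t3}
AG (EG (q & a)): greatest fixpoint, start Z0 = {t3}, keep only states in Sat with every successor in Z. Already a fixed point.
Sat(AG (EG (q & a))) = {t3}
t3 ∈ Sat(AG (EG (q & a))) = {t3}, so the formula holds at t3.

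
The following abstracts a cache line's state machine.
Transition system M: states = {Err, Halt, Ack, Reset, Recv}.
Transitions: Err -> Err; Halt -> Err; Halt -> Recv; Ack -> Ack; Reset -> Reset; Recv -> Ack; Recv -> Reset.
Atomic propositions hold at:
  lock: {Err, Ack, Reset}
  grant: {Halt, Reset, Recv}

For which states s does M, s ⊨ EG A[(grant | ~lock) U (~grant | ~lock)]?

{Err, Halt, Ack, Recv}

Sat(~lock) = {Halt, Recv}
Sat(grant | ~lock) = {Halt, Reset, Recv}
Sat(~grant) = {Err, Ack}
Sat(~grant | ~lock) = {Err, Halt, Ack, Recv}
A[(grant | ~lock) U (~grant | ~lock)]: least fixpoint, start Z0 = Sat((~grant | ~lock)) = {Err, Halt, Ack, Recv}, add states in Sat(grant | ~lock) with every successor in Z. Already a fixed point.
Sat(A[(grant | ~lock) U (~grant | ~lock)]) = {Err, Halt, Ack, Recv}
EG A[(grant | ~lock) U (~grant | ~lock)]: greatest fixpoint, start Z0 = {Err, Halt, Ack, Recv}, keep only states in Sat with some successor in Z. Already a fixed point.
Sat(EG A[(grant | ~lock) U (~grant | ~lock)]) = {Err, Halt, Ack, Recv}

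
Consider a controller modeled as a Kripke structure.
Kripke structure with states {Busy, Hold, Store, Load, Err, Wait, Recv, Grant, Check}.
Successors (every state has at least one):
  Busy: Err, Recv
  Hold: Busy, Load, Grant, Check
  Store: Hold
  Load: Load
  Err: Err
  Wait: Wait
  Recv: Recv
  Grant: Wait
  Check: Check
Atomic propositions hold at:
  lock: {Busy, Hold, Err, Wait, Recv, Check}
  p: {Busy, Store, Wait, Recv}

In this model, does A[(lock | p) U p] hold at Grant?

No

Sat(lock | p) = {Busy, Hold, Store, Err, Wait, Recv, Check}
A[(lock | p) U p]: least fixpoint, start Z0 = Sat(p) = {Busy, Store, Wait, Recv}, add states in Sat(lock | p) with every successor in Z. Already a fixed point.
Sat(A[(lock | p) U p]) = {Busy, Store, Wait, Recv}
Grant ∉ Sat(A[(lock | p) U p]) = {Busy, Store, Wait, Recv}, so the formula does not hold at Grant.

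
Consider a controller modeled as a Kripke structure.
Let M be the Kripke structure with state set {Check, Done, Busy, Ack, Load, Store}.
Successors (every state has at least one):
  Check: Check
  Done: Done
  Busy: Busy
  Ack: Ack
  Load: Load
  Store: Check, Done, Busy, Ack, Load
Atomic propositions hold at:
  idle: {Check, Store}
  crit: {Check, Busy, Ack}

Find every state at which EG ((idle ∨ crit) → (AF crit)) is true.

Sat(idle ∨ crit) = {Check, Busy, Ack, Store}
AF crit: least fixpoint, start Z0 = {Check, Busy, Ack}, add states with every successor in Z. Already a fixed point.
Sat(AF crit) = {Check, Busy, Ack}
Sat((idle ∨ crit) → (AF crit)) = {Check, Done, Busy, Ack, Load}
EG ((idle ∨ crit) → (AF crit)): greatest fixpoint, start Z0 = {Check, Done, Busy, Ack, Load}, keep only states in Sat with some successor in Z. Already a fixed point.
Sat(EG ((idle ∨ crit) → (AF crit))) = {Check, Done, Busy, Ack, Load}

{Check, Done, Busy, Ack, Load}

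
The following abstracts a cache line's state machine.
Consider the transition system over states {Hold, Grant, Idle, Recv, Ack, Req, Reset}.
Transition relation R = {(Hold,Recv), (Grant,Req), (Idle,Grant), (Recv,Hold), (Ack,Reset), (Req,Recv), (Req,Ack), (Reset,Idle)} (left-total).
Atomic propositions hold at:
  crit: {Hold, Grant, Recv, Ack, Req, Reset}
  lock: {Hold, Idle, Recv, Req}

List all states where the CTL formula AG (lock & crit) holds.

Sat(lock & crit) = {Hold, Recv, Req}
AG (lock & crit): greatest fixpoint, start Z0 = {Hold, Recv, Req}, keep only states in Sat with every successor in Z. Z1 = {Hold, Recv}; fixed.
Sat(AG (lock & crit)) = {Hold, Recv}

{Hold, Recv}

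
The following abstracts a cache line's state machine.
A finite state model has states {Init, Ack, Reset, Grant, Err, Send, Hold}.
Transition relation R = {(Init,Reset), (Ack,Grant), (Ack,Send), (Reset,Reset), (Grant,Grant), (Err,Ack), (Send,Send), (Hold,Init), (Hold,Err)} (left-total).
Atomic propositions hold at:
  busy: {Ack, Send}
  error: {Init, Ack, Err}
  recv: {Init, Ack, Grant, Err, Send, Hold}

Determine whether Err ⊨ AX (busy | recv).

Sat(busy | recv) = {Init, Ack, Grant, Err, Send, Hold}
Sat(AX (busy | recv)) = {s : every successor in {Init, Ack, Grant, Err, Send, Hold}} = {Ack, Grant, Err, Send, Hold}
Err ∈ Sat(AX (busy | recv)) = {Ack, Grant, Err, Send, Hold}, so the formula holds at Err.

Yes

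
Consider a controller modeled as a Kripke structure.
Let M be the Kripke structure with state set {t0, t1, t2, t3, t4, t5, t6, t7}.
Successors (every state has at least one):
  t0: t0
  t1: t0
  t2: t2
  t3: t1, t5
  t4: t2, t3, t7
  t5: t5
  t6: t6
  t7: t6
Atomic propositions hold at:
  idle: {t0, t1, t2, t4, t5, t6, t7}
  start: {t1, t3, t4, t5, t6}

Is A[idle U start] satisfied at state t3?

Yes

A[idle U start]: least fixpoint, start Z0 = Sat(start) = {t1, t3, t4, t5, t6}, add states in Sat(idle) with every successor in Z. Z1 = {t1, t3, t4, t5, t6, t7}; fixed.
Sat(A[idle U start]) = {t1, t3, t4, t5, t6, t7}
t3 ∈ Sat(A[idle U start]) = {t1, t3, t4, t5, t6, t7}, so the formula holds at t3.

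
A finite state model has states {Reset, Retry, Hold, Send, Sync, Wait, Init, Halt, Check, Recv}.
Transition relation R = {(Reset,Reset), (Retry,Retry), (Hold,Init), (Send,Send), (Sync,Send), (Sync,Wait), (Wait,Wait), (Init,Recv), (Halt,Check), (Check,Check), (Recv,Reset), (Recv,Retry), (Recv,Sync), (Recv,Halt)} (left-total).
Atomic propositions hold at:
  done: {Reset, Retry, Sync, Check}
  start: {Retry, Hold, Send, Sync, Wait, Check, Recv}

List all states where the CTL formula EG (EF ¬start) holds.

Sat(¬start) = {Reset, Init, Halt}
EF ¬start: least fixpoint, start Z0 = {Reset, Init, Halt}, add states with some successor in Z. Z1 = {Reset, Hold, Init, Halt, Recv}; fixed.
Sat(EF ¬start) = {Reset, Hold, Init, Halt, Recv}
EG (EF ¬start): greatest fixpoint, start Z0 = {Reset, Hold, Init, Halt, Recv}, keep only states in Sat with some successor in Z. Z1 = {Reset, Hold, Init, Recv}; fixed.
Sat(EG (EF ¬start)) = {Reset, Hold, Init, Recv}

{Reset, Hold, Init, Recv}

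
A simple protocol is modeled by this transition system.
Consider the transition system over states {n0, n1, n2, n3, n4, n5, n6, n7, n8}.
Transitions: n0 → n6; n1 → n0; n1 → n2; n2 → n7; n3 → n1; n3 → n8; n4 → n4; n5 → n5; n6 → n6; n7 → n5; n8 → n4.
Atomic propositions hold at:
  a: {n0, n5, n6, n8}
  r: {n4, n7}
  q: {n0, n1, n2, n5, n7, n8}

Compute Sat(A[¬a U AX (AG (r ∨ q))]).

Sat(¬a) = {n1, n2, n3, n4, n7}
Sat(r ∨ q) = {n0, n1, n2, n4, n5, n7, n8}
AG (r ∨ q): greatest fixpoint, start Z0 = {n0, n1, n2, n4, n5, n7, n8}, keep only states in Sat with every successor in Z. Z1 = {n1, n2, n4, n5, n7, n8}; Z2 = {n2, n4, n5, n7, n8}; fixed.
Sat(AG (r ∨ q)) = {n2, n4, n5, n7, n8}
Sat(AX (AG (r ∨ q))) = {s : every successor in {n2, n4, n5, n7, n8}} = {n2, n4, n5, n7, n8}
A[¬a U AX (AG (r ∨ q))]: least fixpoint, start Z0 = Sat(AX (AG (r ∨ q))) = {n2, n4, n5, n7, n8}, add states in Sat(¬a) with every successor in Z. Already a fixed point.
Sat(A[¬a U AX (AG (r ∨ q))]) = {n2, n4, n5, n7, n8}

{n2, n4, n5, n7, n8}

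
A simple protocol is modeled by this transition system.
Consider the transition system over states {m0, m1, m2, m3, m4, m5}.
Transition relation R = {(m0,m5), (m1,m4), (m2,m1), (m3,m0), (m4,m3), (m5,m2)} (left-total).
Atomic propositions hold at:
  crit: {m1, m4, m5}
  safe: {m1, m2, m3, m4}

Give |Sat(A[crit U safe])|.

A[crit U safe]: least fixpoint, start Z0 = Sat(safe) = {m1, m2, m3, m4}, add states in Sat(crit) with every successor in Z. Z1 = {m1, m2, m3, m4, m5}; fixed.
Sat(A[crit U safe]) = {m1, m2, m3, m4, m5}
|Sat(A[crit U safe])| = |{m1, m2, m3, m4, m5}| = 5.

5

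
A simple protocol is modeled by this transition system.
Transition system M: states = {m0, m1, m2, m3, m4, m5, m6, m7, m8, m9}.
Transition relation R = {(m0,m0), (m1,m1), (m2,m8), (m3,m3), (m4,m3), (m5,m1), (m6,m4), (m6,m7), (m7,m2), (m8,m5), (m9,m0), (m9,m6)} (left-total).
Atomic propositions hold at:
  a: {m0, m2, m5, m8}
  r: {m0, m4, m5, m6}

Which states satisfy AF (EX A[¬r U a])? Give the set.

Sat(¬r) = {m1, m2, m3, m7, m8, m9}
A[¬r U a]: least fixpoint, start Z0 = Sat(a) = {m0, m2, m5, m8}, add states in Sat(¬r) with every successor in Z. Z1 = {m0, m2, m5, m7, m8}; fixed.
Sat(A[¬r U a]) = {m0, m2, m5, m7, m8}
Sat(EX A[¬r U a]) = {s : some successor in {m0, m2, m5, m7, m8}} = {m0, m2, m6, m7, m8, m9}
AF (EX A[¬r U a]): least fixpoint, start Z0 = {m0, m2, m6, m7, m8, m9}, add states with every successor in Z. Already a fixed point.
Sat(AF (EX A[¬r U a])) = {m0, m2, m6, m7, m8, m9}

{m0, m2, m6, m7, m8, m9}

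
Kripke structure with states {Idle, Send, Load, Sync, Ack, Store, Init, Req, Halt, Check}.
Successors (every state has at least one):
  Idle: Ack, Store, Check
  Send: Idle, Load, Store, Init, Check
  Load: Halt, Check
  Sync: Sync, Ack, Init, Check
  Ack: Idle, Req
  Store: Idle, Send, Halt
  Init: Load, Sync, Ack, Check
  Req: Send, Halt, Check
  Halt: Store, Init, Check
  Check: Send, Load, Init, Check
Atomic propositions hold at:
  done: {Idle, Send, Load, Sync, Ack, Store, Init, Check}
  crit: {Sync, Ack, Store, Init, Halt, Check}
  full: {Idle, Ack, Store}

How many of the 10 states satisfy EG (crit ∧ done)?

Sat(crit ∧ done) = {Sync, Ack, Store, Init, Check}
EG (crit ∧ done): greatest fixpoint, start Z0 = {Sync, Ack, Store, Init, Check}, keep only states in Sat with some successor in Z. Z1 = {Sync, Init, Check}; fixed.
Sat(EG (crit ∧ done)) = {Sync, Init, Check}
|Sat(EG (crit ∧ done))| = |{Sync, Init, Check}| = 3.

3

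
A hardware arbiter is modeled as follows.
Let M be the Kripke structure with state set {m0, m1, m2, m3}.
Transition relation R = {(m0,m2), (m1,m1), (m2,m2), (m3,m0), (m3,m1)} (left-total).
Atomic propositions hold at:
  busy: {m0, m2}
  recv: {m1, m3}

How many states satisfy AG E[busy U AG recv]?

1

AG recv: greatest fixpoint, start Z0 = {m1, m3}, keep only states in Sat with every successor in Z. Z1 = {m1}; fixed.
Sat(AG recv) = {m1}
E[busy U AG recv]: least fixpoint, start Z0 = Sat(AG recv) = {m1}, add states in Sat(busy) with some successor in Z. Already a fixed point.
Sat(E[busy U AG recv]) = {m1}
AG E[busy U AG recv]: greatest fixpoint, start Z0 = {m1}, keep only states in Sat with every successor in Z. Already a fixed point.
Sat(AG E[busy U AG recv]) = {m1}
|Sat(AG E[busy U AG recv])| = |{m1}| = 1.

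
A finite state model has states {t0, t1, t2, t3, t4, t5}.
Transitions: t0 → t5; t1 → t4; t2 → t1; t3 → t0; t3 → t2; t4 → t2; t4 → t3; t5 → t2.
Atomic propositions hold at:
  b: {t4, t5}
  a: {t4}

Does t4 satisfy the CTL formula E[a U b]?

E[a U b]: least fixpoint, start Z0 = Sat(b) = {t4, t5}, add states in Sat(a) with some successor in Z. Already a fixed point.
Sat(E[a U b]) = {t4, t5}
t4 ∈ Sat(E[a U b]) = {t4, t5}, so the formula holds at t4.

Yes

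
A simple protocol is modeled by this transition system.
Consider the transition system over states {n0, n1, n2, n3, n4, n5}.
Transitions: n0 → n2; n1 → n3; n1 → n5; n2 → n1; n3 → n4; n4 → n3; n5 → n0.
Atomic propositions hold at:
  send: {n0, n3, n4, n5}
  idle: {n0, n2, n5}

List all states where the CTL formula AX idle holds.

Sat(AX idle) = {s : every successor in {n0, n2, n5}} = {n0, n5}

{n0, n5}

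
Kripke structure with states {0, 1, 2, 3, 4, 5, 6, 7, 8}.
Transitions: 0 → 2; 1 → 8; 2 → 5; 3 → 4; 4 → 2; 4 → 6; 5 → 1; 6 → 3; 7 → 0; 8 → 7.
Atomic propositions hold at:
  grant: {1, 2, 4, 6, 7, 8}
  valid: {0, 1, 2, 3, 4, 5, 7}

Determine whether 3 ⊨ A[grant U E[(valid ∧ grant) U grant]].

No

Sat(valid ∧ grant) = {1, 2, 4, 7}
E[(valid ∧ grant) U grant]: least fixpoint, start Z0 = Sat(grant) = {1, 2, 4, 6, 7, 8}, add states in Sat(valid ∧ grant) with some successor in Z. Already a fixed point.
Sat(E[(valid ∧ grant) U grant]) = {1, 2, 4, 6, 7, 8}
A[grant U E[(valid ∧ grant) U grant]]: least fixpoint, start Z0 = Sat(E[(valid ∧ grant) U grant]) = {1, 2, 4, 6, 7, 8}, add states in Sat(grant) with every successor in Z. Already a fixed point.
Sat(A[grant U E[(valid ∧ grant) U grant]]) = {1, 2, 4, 6, 7, 8}
3 ∉ Sat(A[grant U E[(valid ∧ grant) U grant]]) = {1, 2, 4, 6, 7, 8}, so the formula does not hold at 3.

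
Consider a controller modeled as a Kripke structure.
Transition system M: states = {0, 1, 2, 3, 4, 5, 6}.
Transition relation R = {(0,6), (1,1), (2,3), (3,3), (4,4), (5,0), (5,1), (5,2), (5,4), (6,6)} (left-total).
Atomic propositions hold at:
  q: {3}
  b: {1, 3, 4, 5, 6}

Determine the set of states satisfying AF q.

{2, 3}

AF q: least fixpoint, start Z0 = {3}, add states with every successor in Z. Z1 = {2, 3}; fixed.
Sat(AF q) = {2, 3}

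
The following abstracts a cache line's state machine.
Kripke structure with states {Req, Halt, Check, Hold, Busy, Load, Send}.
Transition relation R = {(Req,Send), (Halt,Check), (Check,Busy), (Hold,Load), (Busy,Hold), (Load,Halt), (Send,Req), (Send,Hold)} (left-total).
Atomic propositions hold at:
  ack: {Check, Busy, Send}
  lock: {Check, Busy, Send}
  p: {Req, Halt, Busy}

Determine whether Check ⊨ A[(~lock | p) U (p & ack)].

Sat(~lock) = {Req, Halt, Hold, Load}
Sat(~lock | p) = {Req, Halt, Hold, Busy, Load}
Sat(p & ack) = {Busy}
A[(~lock | p) U (p & ack)]: least fixpoint, start Z0 = Sat((p & ack)) = {Busy}, add states in Sat(~lock | p) with every successor in Z. Already a fixed point.
Sat(A[(~lock | p) U (p & ack)]) = {Busy}
Check ∉ Sat(A[(~lock | p) U (p & ack)]) = {Busy}, so the formula does not hold at Check.

No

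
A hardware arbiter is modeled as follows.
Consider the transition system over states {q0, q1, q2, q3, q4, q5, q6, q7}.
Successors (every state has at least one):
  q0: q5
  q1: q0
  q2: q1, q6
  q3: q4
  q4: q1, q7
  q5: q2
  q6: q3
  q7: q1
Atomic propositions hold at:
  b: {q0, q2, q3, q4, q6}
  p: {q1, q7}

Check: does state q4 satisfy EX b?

Sat(EX b) = {s : some successor in {q0, q2, q3, q4, q6}} = {q1, q2, q3, q5, q6}
q4 ∉ Sat(EX b) = {q1, q2, q3, q5, q6}, so the formula does not hold at q4.

No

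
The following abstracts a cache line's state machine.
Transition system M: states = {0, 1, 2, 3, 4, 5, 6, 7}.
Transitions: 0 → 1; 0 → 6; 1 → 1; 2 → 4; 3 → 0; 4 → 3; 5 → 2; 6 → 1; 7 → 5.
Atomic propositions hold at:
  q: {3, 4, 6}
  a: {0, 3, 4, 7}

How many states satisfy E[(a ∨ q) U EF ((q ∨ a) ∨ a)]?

7

Sat(a ∨ q) = {0, 3, 4, 6, 7}
Sat(q ∨ a) = {0, 3, 4, 6, 7}
Sat((q ∨ a) ∨ a) = {0, 3, 4, 6, 7}
EF ((q ∨ a) ∨ a): least fixpoint, start Z0 = {0, 3, 4, 6, 7}, add states with some successor in Z. Z1 = {0, 2, 3, 4, 6, 7}; Z2 = {0, 2, 3, 4, 5, 6, 7}; fixed.
Sat(EF ((q ∨ a) ∨ a)) = {0, 2, 3, 4, 5, 6, 7}
E[(a ∨ q) U EF ((q ∨ a) ∨ a)]: least fixpoint, start Z0 = Sat(EF ((q ∨ a) ∨ a)) = {0, 2, 3, 4, 5, 6, 7}, add states in Sat(a ∨ q) with some successor in Z. Already a fixed point.
Sat(E[(a ∨ q) U EF ((q ∨ a) ∨ a)]) = {0, 2, 3, 4, 5, 6, 7}
|Sat(E[(a ∨ q) U EF ((q ∨ a) ∨ a)])| = |{0, 2, 3, 4, 5, 6, 7}| = 7.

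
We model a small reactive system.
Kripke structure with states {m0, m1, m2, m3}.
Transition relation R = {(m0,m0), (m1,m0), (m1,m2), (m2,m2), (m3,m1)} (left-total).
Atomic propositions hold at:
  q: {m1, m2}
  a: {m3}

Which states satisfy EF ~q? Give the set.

Sat(~q) = {m0, m3}
EF ~q: least fixpoint, start Z0 = {m0, m3}, add states with some successor in Z. Z1 = {m0, m1, m3}; fixed.
Sat(EF ~q) = {m0, m1, m3}

{m0, m1, m3}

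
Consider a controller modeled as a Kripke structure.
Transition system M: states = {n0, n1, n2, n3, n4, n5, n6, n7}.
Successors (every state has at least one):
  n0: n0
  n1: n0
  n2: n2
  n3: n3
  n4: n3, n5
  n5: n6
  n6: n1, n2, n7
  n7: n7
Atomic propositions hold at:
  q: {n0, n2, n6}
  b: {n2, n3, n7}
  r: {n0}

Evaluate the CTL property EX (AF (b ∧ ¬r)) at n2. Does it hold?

Yes

Sat(¬r) = {n1, n2, n3, n4, n5, n6, n7}
Sat(b ∧ ¬r) = {n2, n3, n7}
AF (b ∧ ¬r): least fixpoint, start Z0 = {n2, n3, n7}, add states with every successor in Z. Already a fixed point.
Sat(AF (b ∧ ¬r)) = {n2, n3, n7}
Sat(EX (AF (b ∧ ¬r))) = {s : some successor in {n2, n3, n7}} = {n2, n3, n4, n6, n7}
n2 ∈ Sat(EX (AF (b ∧ ¬r))) = {n2, n3, n4, n6, n7}, so the formula holds at n2.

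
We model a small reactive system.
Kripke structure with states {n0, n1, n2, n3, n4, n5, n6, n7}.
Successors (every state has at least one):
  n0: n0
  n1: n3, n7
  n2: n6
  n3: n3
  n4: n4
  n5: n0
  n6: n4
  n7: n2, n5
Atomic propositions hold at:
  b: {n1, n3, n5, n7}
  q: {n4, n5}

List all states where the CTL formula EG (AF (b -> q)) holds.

{n0, n2, n4, n5, n6, n7}

Sat(b -> q) = {n0, n2, n4, n5, n6}
AF (b -> q): least fixpoint, start Z0 = {n0, n2, n4, n5, n6}, add states with every successor in Z. Z1 = {n0, n2, n4, n5, n6, n7}; fixed.
Sat(AF (b -> q)) = {n0, n2, n4, n5, n6, n7}
EG (AF (b -> q)): greatest fixpoint, start Z0 = {n0, n2, n4, n5, n6, n7}, keep only states in Sat with some successor in Z. Already a fixed point.
Sat(EG (AF (b -> q))) = {n0, n2, n4, n5, n6, n7}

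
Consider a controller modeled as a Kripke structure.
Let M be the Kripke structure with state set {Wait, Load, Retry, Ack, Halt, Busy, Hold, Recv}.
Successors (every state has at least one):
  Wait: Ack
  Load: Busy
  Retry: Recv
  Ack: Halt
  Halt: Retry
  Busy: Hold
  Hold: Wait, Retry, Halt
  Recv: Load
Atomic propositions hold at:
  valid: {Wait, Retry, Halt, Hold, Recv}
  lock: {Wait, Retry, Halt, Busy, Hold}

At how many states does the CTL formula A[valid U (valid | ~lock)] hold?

Sat(~lock) = {Load, Ack, Recv}
Sat(valid | ~lock) = {Wait, Load, Retry, Ack, Halt, Hold, Recv}
A[valid U (valid | ~lock)]: least fixpoint, start Z0 = Sat((valid | ~lock)) = {Wait, Load, Retry, Ack, Halt, Hold, Recv}, add states in Sat(valid) with every successor in Z. Already a fixed point.
Sat(A[valid U (valid | ~lock)]) = {Wait, Load, Retry, Ack, Halt, Hold, Recv}
|Sat(A[valid U (valid | ~lock)])| = |{Wait, Load, Retry, Ack, Halt, Hold, Recv}| = 7.

7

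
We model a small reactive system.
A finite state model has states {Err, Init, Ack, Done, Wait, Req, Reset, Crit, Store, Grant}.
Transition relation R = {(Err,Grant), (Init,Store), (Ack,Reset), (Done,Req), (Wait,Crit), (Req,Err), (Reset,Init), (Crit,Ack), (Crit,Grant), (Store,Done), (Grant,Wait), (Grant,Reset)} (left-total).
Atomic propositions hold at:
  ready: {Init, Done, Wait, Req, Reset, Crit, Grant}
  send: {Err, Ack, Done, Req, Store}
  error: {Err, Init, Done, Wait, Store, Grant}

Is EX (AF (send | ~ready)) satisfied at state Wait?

Sat(~ready) = {Err, Ack, Store}
Sat(send | ~ready) = {Err, Ack, Done, Req, Store}
AF (send | ~ready): least fixpoint, start Z0 = {Err, Ack, Done, Req, Store}, add states with every successor in Z. Z1 = {Err, Init, Ack, Done, Req, Store}; Z2 = {Err, Init, Ack, Done, Req, Reset, Store}; fixed.
Sat(AF (send | ~ready)) = {Err, Init, Ack, Done, Req, Reset, Store}
Sat(EX (AF (send | ~ready))) = {s : some successor in {Err, Init, Ack, Done, Req, Reset, Store}} = {Init, Ack, Done, Req, Reset, Crit, Store, Grant}
Wait ∉ Sat(EX (AF (send | ~ready))) = {Init, Ack, Done, Req, Reset, Crit, Store, Grant}, so the formula does not hold at Wait.

No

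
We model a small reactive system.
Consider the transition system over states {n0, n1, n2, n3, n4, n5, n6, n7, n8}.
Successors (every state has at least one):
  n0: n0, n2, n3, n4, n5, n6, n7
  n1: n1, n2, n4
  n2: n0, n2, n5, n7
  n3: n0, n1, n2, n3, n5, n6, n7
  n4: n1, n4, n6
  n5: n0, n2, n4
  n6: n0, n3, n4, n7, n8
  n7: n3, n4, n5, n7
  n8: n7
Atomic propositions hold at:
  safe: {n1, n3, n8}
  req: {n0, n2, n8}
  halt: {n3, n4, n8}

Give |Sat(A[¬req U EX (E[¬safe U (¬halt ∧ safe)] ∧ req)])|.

6

Sat(¬req) = {n1, n3, n4, n5, n6, n7}
Sat(¬safe) = {n0, n2, n4, n5, n6, n7}
Sat(¬halt) = {n0, n1, n2, n5, n6, n7}
Sat(¬halt ∧ safe) = {n1}
E[¬safe U (¬halt ∧ safe)]: least fixpoint, start Z0 = Sat((¬halt ∧ safe)) = {n1}, add states in Sat(¬safe) with some successor in Z. Z1 = {n1, n4}; Z2 = {n0, n1, n4, n5, n6, n7}; Z3 = {n0, n1, n2, n4, n5, n6, n7}; fixed.
Sat(E[¬safe U (¬halt ∧ safe)]) = {n0, n1, n2, n4, n5, n6, n7}
Sat(E[¬safe U (¬halt ∧ safe)] ∧ req) = {n0, n2}
Sat(EX (E[¬safe U (¬halt ∧ safe)] ∧ req)) = {s : some successor in {n0, n2}} = {n0, n1, n2, n3, n5, n6}
A[¬req U EX (E[¬safe U (¬halt ∧ safe)] ∧ req)]: least fixpoint, start Z0 = Sat(EX (E[¬safe U (¬halt ∧ safe)] ∧ req)) = {n0, n1, n2, n3, n5, n6}, add states in Sat(¬req) with every successor in Z. Already a fixed point.
Sat(A[¬req U EX (E[¬safe U (¬halt ∧ safe)] ∧ req)]) = {n0, n1, n2, n3, n5, n6}
|Sat(A[¬req U EX (E[¬safe U (¬halt ∧ safe)] ∧ req)])| = |{n0, n1, n2, n3, n5, n6}| = 6.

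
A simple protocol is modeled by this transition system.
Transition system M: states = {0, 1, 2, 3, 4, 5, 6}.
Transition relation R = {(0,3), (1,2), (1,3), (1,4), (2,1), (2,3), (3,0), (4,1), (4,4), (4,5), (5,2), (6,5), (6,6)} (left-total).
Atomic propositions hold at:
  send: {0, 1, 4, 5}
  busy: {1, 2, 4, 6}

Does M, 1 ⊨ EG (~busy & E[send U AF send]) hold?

Sat(~busy) = {0, 3, 5}
AF send: least fixpoint, start Z0 = {0, 1, 4, 5}, add states with every successor in Z. Z1 = {0, 1, 3, 4, 5}; Z2 = {0, 1, 2, 3, 4, 5}; fixed.
Sat(AF send) = {0, 1, 2, 3, 4, 5}
E[send U AF send]: least fixpoint, start Z0 = Sat(AF send) = {0, 1, 2, 3, 4, 5}, add states in Sat(send) with some successor in Z. Already a fixed point.
Sat(E[send U AF send]) = {0, 1, 2, 3, 4, 5}
Sat(~busy & E[send U AF send]) = {0, 3, 5}
EG (~busy & E[send U AF send]): greatest fixpoint, start Z0 = {0, 3, 5}, keep only states in Sat with some successor in Z. Z1 = {0, 3}; fixed.
Sat(EG (~busy & E[send U AF send])) = {0, 3}
1 ∉ Sat(EG (~busy & E[send U AF send])) = {0, 3}, so the formula does not hold at 1.

No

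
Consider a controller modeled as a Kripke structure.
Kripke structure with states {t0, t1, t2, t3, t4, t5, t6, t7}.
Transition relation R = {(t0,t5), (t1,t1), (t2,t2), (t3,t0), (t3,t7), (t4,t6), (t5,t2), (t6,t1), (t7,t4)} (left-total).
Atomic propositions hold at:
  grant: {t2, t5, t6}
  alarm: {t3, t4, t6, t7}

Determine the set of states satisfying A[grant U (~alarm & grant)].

Sat(~alarm) = {t0, t1, t2, t5}
Sat(~alarm & grant) = {t2, t5}
A[grant U (~alarm & grant)]: least fixpoint, start Z0 = Sat((~alarm & grant)) = {t2, t5}, add states in Sat(grant) with every successor in Z. Already a fixed point.
Sat(A[grant U (~alarm & grant)]) = {t2, t5}

{t2, t5}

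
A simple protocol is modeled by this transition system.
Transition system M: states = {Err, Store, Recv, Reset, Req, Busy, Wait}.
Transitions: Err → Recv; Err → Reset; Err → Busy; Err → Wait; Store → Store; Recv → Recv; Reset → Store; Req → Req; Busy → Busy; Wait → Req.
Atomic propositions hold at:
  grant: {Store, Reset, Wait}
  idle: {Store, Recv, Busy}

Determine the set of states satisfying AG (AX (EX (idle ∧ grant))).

Sat(idle ∧ grant) = {Store}
Sat(EX (idle ∧ grant)) = {s : some successor in {Store}} = {Store, Reset}
Sat(AX (EX (idle ∧ grant))) = {s : every successor in {Store, Reset}} = {Store, Reset}
AG (AX (EX (idle ∧ grant))): greatest fixpoint, start Z0 = {Store, Reset}, keep only states in Sat with every successor in Z. Already a fixed point.
Sat(AG (AX (EX (idle ∧ grant)))) = {Store, Reset}

{Store, Reset}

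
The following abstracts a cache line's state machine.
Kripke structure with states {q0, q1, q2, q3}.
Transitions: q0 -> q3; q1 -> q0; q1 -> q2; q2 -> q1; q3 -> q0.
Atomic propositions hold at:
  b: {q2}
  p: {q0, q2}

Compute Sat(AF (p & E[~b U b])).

{q2}

Sat(~b) = {q0, q1, q3}
E[~b U b]: least fixpoint, start Z0 = Sat(b) = {q2}, add states in Sat(~b) with some successor in Z. Z1 = {q1, q2}; fixed.
Sat(E[~b U b]) = {q1, q2}
Sat(p & E[~b U b]) = {q2}
AF (p & E[~b U b]): least fixpoint, start Z0 = {q2}, add states with every successor in Z. Already a fixed point.
Sat(AF (p & E[~b U b])) = {q2}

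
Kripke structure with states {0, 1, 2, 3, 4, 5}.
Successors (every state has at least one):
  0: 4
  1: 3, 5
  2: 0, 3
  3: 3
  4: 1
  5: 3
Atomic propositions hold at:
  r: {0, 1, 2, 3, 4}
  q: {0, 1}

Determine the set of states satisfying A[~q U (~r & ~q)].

Sat(~q) = {2, 3, 4, 5}
Sat(~r) = {5}
Sat(~r & ~q) = {5}
A[~q U (~r & ~q)]: least fixpoint, start Z0 = Sat((~r & ~q)) = {5}, add states in Sat(~q) with every successor in Z. Already a fixed point.
Sat(A[~q U (~r & ~q)]) = {5}

{5}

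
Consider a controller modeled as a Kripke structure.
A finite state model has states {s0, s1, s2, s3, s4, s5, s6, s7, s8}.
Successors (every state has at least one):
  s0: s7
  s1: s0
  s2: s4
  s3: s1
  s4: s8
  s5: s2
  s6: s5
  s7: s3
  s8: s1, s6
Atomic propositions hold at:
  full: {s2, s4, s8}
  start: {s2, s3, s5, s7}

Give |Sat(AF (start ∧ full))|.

3

Sat(start ∧ full) = {s2}
AF (start ∧ full): least fixpoint, start Z0 = {s2}, add states with every successor in Z. Z1 = {s2, s5}; Z2 = {s2, s5, s6}; fixed.
Sat(AF (start ∧ full)) = {s2, s5, s6}
|Sat(AF (start ∧ full))| = |{s2, s5, s6}| = 3.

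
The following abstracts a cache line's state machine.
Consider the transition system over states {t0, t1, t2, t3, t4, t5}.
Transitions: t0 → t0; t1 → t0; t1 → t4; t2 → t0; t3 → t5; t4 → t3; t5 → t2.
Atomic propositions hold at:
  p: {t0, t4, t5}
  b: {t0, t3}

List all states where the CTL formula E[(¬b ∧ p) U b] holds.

Sat(¬b) = {t1, t2, t4, t5}
Sat(¬b ∧ p) = {t4, t5}
E[(¬b ∧ p) U b]: least fixpoint, start Z0 = Sat(b) = {t0, t3}, add states in Sat(¬b ∧ p) with some successor in Z. Z1 = {t0, t3, t4}; fixed.
Sat(E[(¬b ∧ p) U b]) = {t0, t3, t4}

{t0, t3, t4}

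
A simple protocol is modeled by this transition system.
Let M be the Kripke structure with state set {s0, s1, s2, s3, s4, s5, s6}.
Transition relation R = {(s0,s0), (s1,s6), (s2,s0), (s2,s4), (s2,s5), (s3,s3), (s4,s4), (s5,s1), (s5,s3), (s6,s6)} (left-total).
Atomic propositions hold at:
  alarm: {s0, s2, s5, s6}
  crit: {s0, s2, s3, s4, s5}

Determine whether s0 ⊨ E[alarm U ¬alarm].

Sat(¬alarm) = {s1, s3, s4}
E[alarm U ¬alarm]: least fixpoint, start Z0 = Sat(¬alarm) = {s1, s3, s4}, add states in Sat(alarm) with some successor in Z. Z1 = {s1, s2, s3, s4, s5}; fixed.
Sat(E[alarm U ¬alarm]) = {s1, s2, s3, s4, s5}
s0 ∉ Sat(E[alarm U ¬alarm]) = {s1, s2, s3, s4, s5}, so the formula does not hold at s0.

No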